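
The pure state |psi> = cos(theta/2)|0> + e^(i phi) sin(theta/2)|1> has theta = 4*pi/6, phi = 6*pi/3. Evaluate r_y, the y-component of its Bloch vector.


theta = 2.0944, phi = 6.2832
r_y = sin(theta)*sin(phi) = 0.8660 * 0.0000
r_y = 0.0000

0.0000


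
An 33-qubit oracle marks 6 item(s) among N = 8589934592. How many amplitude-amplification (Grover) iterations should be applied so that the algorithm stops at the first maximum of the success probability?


After j Grover iterations the success probability is P(j) = sin^2((2j+1)*theta), where sin(theta) = sqrt(k/N).
N = 2^33 = 8589934592, k = 6
sin(theta) = sqrt(k/N) = 2.642899792e-05
theta = arcsin(sqrt(k/N)) = 2.642899792e-05 rad
P(j) reaches its first maximum when (2j+1)*theta is as close as possible to pi/2, i.e. j = round(pi/(4*theta) - 1/2).
pi/(4*theta) - 1/2 = 29716.7888
(For comparison, the common estimate pi/4 * sqrt(N/k) = 29717.2888; the exact maximiser is used here.)
Optimal iterations = 29717

29717


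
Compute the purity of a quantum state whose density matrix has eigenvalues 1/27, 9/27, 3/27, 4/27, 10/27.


tr(rho^2) = sum of eigenvalues squared
= (1/27)^2 + (9/27)^2 + (3/27)^2 + (4/27)^2 + (10/27)^2
= (1 + 81 + 9 + 16 + 100) / 729
= 207/729
= 0.2840

0.2840


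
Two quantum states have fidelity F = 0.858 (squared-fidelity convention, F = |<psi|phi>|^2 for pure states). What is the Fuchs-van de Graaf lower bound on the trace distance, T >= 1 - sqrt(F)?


Fuchs-van de Graaf (squared-fidelity convention): 1 - sqrt(F) <= T <= sqrt(1 - F).
Lower bound: T >= 1 - sqrt(F)
sqrt(F) = sqrt(0.858) = 0.9263
T >= 1 - 0.9263
T >= 0.0737

0.0737


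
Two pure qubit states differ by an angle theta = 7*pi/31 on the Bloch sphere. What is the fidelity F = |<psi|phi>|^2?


For states separated by angle theta on Bloch sphere:
F = cos^2(theta/2)
theta = 7*pi/31 = 0.7094
theta/2 = 0.3547
cos(theta/2) = 0.9378
F = 0.8794

0.8794


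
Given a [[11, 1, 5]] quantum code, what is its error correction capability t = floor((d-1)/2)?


Code parameters: [[11, 1, 5]], distance d = 5.
Number of correctable errors = floor((d-1)/2)
= floor((5 - 1)/2)
= floor(4/2)
= 2

2


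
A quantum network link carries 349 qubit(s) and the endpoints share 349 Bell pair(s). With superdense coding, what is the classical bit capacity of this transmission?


Superdense coding allows 2 classical bits per shared entangled pair.
349 pair(s) -> 2 * 349 = 698 classical bits

698


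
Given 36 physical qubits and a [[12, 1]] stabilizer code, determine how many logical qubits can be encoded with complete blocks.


Each code block uses 12 physical qubits for 1 logical qubit(s).
Number of complete blocks = floor(36 / 12) = 3
Logical qubits = 3 * 1
= 3

3


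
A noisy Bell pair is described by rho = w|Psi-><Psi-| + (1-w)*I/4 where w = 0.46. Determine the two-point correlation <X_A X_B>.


|Psi-> = (|01> - |10>)/sqrt(2)
For the pure Bell state, <X_A X_B> = -1 (Bell-state Pauli correlator).
The maximally-mixed part I/4 has tr(I/4 * P tensor P) = 0 for any traceless Pauli P.
So <X_A X_B>_rho = w * (-1) + (1 - w) * 0
= 0.46 * (-1)
= -0.4600

-0.4600


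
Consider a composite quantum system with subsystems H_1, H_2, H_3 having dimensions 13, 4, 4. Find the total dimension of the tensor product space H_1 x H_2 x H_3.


dim(H_1 x H_2 x H_3) = 13 * 4 * 4
= 52 * 4
= 208

208


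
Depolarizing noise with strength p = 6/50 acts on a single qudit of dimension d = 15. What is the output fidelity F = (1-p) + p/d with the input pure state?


F = (1-p) + p/d
= (1 - 0.1200) + 0.1200/15
= 0.8800 + 0.0080
= 0.8880

0.8880


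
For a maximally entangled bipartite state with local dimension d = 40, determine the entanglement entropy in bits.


For a maximally entangled state in d x d:
S = log2(d) = log2(40)
= 5.3219

5.3219


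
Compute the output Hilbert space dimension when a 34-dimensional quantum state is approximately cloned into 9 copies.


Output space = H^(tensor 9) where dim(H) = 34
dim = 34^9
= 1156 (after 2 factors)
= 39304 (after 3 factors)
= 1336336 (after 4 factors)
= 45435424 (after 5 factors)
= 1544804416 (after 6 factors)
= 52523350144 (after 7 factors)
= 1785793904896 (after 8 factors)
= 60716992766464 (after 9 factors)
= 60716992766464

60716992766464


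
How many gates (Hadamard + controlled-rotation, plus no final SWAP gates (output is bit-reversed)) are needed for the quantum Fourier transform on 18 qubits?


Hadamard gates: 18
Controlled rotations: n*(n-1)/2 = 18*17/2 = 153
SWAP gates: 0 (omitted)
Total = 18 + 153
= 171

171


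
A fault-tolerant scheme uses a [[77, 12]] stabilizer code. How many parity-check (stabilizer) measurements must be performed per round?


For an [[n,k]] stabilizer code:
Number of stabilizer generators = n - k
= 77 - 12
= 65

65


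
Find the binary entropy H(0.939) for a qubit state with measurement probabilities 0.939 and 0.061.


S = -p*log2(p) - (1-p)*log2(1-p)
p = 0.9390, 1-p = 0.0610
= -0.9390 * log2(0.9390) - 0.0610 * log2(0.0610)
= -(-0.0853) - (-0.2461)
= 0.3314

0.3314


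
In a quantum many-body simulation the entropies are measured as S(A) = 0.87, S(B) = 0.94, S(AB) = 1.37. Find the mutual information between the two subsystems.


I(A:B) = S(A) + S(B) - S(AB)
= 0.87 + 0.94 - 1.37
= 0.4400

0.4400


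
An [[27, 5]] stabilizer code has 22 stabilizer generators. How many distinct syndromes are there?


Each stabilizer generator gives a binary (+1 or -1) measurement outcome.
With 22 independent generators:
Total syndromes = 2^22
= 4194304

4194304


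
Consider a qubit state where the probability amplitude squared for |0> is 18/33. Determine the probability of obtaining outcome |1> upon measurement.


|alpha|^2 = 18/33 = 0.5455
|beta|^2 = 1 - 18/33 = 15/33 = 0.4545
P(|1>) = |beta|^2 = 0.4545

0.4545


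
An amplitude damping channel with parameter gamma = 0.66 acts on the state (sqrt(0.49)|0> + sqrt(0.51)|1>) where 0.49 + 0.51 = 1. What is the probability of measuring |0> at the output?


For amplitude damping with parameter gamma on state sqrt(a)|0> + sqrt(b)|1>:
alpha^2 = 0.49, beta^2 = 0.51
P(|0>) = alpha^2 + gamma * beta^2
= 0.49 + 0.66 * 0.51
= 0.49 + 0.3366
= 0.8266

0.8266


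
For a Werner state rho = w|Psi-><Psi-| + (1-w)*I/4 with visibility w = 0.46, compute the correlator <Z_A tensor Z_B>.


|Psi-> = (|01> - |10>)/sqrt(2)
For the pure Bell state, <Z_A Z_B> = -1 (Bell-state Pauli correlator).
The maximally-mixed part I/4 has tr(I/4 * P tensor P) = 0 for any traceless Pauli P.
So <Z_A Z_B>_rho = w * (-1) + (1 - w) * 0
= 0.46 * (-1)
= -0.4600

-0.4600


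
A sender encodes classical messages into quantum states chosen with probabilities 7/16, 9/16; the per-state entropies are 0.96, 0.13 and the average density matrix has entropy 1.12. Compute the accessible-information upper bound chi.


chi = S(rho) - sum_i p_i * S(rho_i)
Weighted entropy = 7/16 * 0.96 + 9/16 * 0.13
= 0.4931
chi = 1.12 - 0.4931
= 0.6269

0.6269


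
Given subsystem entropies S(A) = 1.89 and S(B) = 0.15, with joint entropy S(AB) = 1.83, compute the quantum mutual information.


I(A:B) = S(A) + S(B) - S(AB)
= 1.89 + 0.15 - 1.83
= 0.2100

0.2100


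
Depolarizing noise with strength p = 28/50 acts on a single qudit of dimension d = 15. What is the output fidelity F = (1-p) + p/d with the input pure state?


F = (1-p) + p/d
= (1 - 0.5600) + 0.5600/15
= 0.4400 + 0.0373
= 0.4773

0.4773


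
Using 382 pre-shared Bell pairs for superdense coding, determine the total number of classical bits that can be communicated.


Superdense coding allows 2 classical bits per shared entangled pair.
382 pair(s) -> 2 * 382 = 764 classical bits

764


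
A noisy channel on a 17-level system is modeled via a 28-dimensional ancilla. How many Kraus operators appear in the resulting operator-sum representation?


Tracing out the environment in an orthonormal basis {|i>_E} gives Kraus operators K_i = <i|_E U |0>_E.
Number of Kraus operators = dim(H_env) = d_env
= 28

28


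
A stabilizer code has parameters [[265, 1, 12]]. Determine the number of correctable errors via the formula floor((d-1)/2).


Code parameters: [[265, 1, 12]], distance d = 12.
Number of correctable errors = floor((d-1)/2)
= floor((12 - 1)/2)
= floor(11/2)
= 5

5


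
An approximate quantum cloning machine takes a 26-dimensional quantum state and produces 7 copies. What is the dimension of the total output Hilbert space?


Output space = H^(tensor 7) where dim(H) = 26
dim = 26^7
= 676 (after 2 factors)
= 17576 (after 3 factors)
= 456976 (after 4 factors)
= 11881376 (after 5 factors)
= 308915776 (after 6 factors)
= 8031810176 (after 7 factors)
= 8031810176

8031810176


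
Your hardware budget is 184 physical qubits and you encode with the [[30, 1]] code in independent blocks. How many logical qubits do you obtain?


Each code block uses 30 physical qubits for 1 logical qubit(s).
Number of complete blocks = floor(184 / 30) = 6
Logical qubits = 6 * 1
= 6

6


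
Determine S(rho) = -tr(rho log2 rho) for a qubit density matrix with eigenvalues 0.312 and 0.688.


S = -p*log2(p) - (1-p)*log2(1-p)
p = 0.3120, 1-p = 0.6880
= -0.3120 * log2(0.3120) - 0.6880 * log2(0.6880)
= -(-0.5243) - (-0.3712)
= 0.8955

0.8955


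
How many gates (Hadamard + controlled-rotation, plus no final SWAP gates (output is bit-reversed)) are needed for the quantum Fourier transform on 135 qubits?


Hadamard gates: 135
Controlled rotations: n*(n-1)/2 = 135*134/2 = 9045
SWAP gates: 0 (omitted)
Total = 135 + 9045
= 9180

9180


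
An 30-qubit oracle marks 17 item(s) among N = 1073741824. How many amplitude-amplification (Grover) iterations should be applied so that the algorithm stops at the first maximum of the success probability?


After j Grover iterations the success probability is P(j) = sin^2((2j+1)*theta), where sin(theta) = sqrt(k/N).
N = 2^30 = 1073741824, k = 17
sin(theta) = sqrt(k/N) = 0.000125827198
theta = arcsin(sqrt(k/N)) = 0.0001258271984 rad
P(j) reaches its first maximum when (2j+1)*theta is as close as possible to pi/2, i.e. j = round(pi/(4*theta) - 1/2).
pi/(4*theta) - 1/2 = 6241.3791
(For comparison, the common estimate pi/4 * sqrt(N/k) = 6241.8791; the exact maximiser is used here.)
Optimal iterations = 6241

6241


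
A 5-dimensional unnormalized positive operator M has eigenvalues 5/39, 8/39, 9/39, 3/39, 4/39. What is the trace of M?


tr(M) = sum of eigenvalues
= 5/39 + 8/39 + 9/39 + 3/39 + 4/39
= 29/39
= 0.7436

0.7436


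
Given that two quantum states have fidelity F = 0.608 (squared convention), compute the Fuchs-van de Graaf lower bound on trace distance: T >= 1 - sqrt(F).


Fuchs-van de Graaf (squared-fidelity convention): 1 - sqrt(F) <= T <= sqrt(1 - F).
Lower bound: T >= 1 - sqrt(F)
sqrt(F) = sqrt(0.608) = 0.7797
T >= 1 - 0.7797
T >= 0.2203

0.2203


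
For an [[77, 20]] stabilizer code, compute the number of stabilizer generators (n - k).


For an [[n,k]] stabilizer code:
Number of stabilizer generators = n - k
= 77 - 20
= 57

57


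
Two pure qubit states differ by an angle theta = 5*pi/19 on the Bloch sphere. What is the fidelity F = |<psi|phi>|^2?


For states separated by angle theta on Bloch sphere:
F = cos^2(theta/2)
theta = 5*pi/19 = 0.8267
theta/2 = 0.4134
cos(theta/2) = 0.9158
F = 0.8386

0.8386


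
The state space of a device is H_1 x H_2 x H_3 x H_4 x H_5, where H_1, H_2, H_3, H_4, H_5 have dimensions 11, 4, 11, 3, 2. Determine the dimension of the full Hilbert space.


dim(H_1 x H_2 x H_3 x H_4 x H_5) = 11 * 4 * 11 * 3 * 2
= 44 * 11 * 3 * 2
= 484 * 3 * 2
= 1452 * 2
= 2904

2904


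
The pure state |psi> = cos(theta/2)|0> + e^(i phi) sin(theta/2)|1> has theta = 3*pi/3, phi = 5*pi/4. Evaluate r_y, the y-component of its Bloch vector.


theta = 3.1416, phi = 3.9270
r_y = sin(theta)*sin(phi) = 0.0000 * -0.7071
r_y = 0.0000

0.0000


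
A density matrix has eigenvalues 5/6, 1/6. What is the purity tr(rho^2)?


tr(rho^2) = sum of eigenvalues squared
= (5/6)^2 + (1/6)^2
= (25 + 1) / 36
= 26/36
= 0.7222

0.7222


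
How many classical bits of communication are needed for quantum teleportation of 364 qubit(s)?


Quantum teleportation requires 2 classical bits per qubit teleported.
364 qubit(s) -> 2 * 364 = 728 classical bits

728


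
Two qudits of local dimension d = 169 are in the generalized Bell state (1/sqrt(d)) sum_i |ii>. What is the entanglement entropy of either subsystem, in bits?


For a maximally entangled state in d x d:
S = log2(d) = log2(169)
= 7.4009

7.4009


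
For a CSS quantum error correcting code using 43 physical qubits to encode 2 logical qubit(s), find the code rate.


Code rate R = k/n
= 2/43
= 0.0465

0.0465


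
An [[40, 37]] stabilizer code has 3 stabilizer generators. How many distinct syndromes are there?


Each stabilizer generator gives a binary (+1 or -1) measurement outcome.
With 3 independent generators:
Total syndromes = 2^3
= 8

8


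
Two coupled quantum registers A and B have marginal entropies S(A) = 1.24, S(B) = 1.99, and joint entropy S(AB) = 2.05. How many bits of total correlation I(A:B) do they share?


I(A:B) = S(A) + S(B) - S(AB)
= 1.24 + 1.99 - 2.05
= 1.1800

1.1800


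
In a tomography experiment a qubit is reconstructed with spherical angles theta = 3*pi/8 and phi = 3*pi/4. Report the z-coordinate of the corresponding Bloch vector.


theta = 1.1781, phi = 2.3562
r_z = cos(theta) = 0.3827

0.3827


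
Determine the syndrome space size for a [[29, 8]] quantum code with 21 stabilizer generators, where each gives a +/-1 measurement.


Each stabilizer generator gives a binary (+1 or -1) measurement outcome.
With 21 independent generators:
Total syndromes = 2^21
= 2097152

2097152


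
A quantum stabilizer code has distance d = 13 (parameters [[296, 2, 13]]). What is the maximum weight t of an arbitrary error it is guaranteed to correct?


Code parameters: [[296, 2, 13]], distance d = 13.
Number of correctable errors = floor((d-1)/2)
= floor((13 - 1)/2)
= floor(12/2)
= 6

6


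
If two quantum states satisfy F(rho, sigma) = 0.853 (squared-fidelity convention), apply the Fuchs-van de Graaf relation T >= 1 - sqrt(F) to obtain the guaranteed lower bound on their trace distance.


Fuchs-van de Graaf (squared-fidelity convention): 1 - sqrt(F) <= T <= sqrt(1 - F).
Lower bound: T >= 1 - sqrt(F)
sqrt(F) = sqrt(0.853) = 0.9236
T >= 1 - 0.9236
T >= 0.0764

0.0764


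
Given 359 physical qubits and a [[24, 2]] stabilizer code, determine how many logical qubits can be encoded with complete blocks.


Each code block uses 24 physical qubits for 2 logical qubit(s).
Number of complete blocks = floor(359 / 24) = 14
Logical qubits = 14 * 2
= 28

28


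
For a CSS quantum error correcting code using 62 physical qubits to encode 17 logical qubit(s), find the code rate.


Code rate R = k/n
= 17/62
= 0.2742

0.2742


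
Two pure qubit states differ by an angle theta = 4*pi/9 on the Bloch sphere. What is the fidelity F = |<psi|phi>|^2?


For states separated by angle theta on Bloch sphere:
F = cos^2(theta/2)
theta = 4*pi/9 = 1.3963
theta/2 = 0.6981
cos(theta/2) = 0.7660
F = 0.5868

0.5868


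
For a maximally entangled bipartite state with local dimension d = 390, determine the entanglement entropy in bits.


For a maximally entangled state in d x d:
S = log2(d) = log2(390)
= 8.6073

8.6073


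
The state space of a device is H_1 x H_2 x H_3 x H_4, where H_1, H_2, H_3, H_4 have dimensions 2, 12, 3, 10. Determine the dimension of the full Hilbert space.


dim(H_1 x H_2 x H_3 x H_4) = 2 * 12 * 3 * 10
= 24 * 3 * 10
= 72 * 10
= 720

720


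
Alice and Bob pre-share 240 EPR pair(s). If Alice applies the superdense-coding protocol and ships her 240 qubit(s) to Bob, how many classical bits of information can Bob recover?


Superdense coding allows 2 classical bits per shared entangled pair.
240 pair(s) -> 2 * 240 = 480 classical bits

480


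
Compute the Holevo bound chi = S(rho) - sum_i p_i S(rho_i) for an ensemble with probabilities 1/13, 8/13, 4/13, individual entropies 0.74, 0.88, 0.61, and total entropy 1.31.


chi = S(rho) - sum_i p_i * S(rho_i)
Weighted entropy = 1/13 * 0.74 + 8/13 * 0.88 + 4/13 * 0.61
= 0.7862
chi = 1.31 - 0.7862
= 0.5238

0.5238


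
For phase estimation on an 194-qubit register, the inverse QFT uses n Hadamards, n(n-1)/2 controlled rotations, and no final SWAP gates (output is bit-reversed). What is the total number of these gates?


Hadamard gates: 194
Controlled rotations: n*(n-1)/2 = 194*193/2 = 18721
SWAP gates: 0 (omitted)
Total = 194 + 18721
= 18915

18915


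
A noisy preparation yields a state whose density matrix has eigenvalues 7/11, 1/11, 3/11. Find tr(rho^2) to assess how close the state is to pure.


tr(rho^2) = sum of eigenvalues squared
= (7/11)^2 + (1/11)^2 + (3/11)^2
= (49 + 1 + 9) / 121
= 59/121
= 0.4876

0.4876


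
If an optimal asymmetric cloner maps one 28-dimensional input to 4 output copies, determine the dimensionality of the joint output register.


Output space = H^(tensor 4) where dim(H) = 28
dim = 28^4
= 784 (after 2 factors)
= 21952 (after 3 factors)
= 614656 (after 4 factors)
= 614656

614656


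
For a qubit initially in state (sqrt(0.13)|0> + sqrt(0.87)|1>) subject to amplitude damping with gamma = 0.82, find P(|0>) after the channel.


For amplitude damping with parameter gamma on state sqrt(a)|0> + sqrt(b)|1>:
alpha^2 = 0.13, beta^2 = 0.87
P(|0>) = alpha^2 + gamma * beta^2
= 0.13 + 0.82 * 0.87
= 0.13 + 0.7134
= 0.8434

0.8434


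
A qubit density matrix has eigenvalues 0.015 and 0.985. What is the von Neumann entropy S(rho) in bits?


S = -p*log2(p) - (1-p)*log2(1-p)
p = 0.0150, 1-p = 0.9850
= -0.0150 * log2(0.0150) - 0.9850 * log2(0.9850)
= -(-0.0909) - (-0.0215)
= 0.1124

0.1124


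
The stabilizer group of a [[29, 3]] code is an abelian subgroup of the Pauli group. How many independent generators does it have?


For an [[n,k]] stabilizer code:
Number of stabilizer generators = n - k
= 29 - 3
= 26

26


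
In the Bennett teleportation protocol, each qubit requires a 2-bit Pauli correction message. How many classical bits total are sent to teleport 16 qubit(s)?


Quantum teleportation requires 2 classical bits per qubit teleported.
16 qubit(s) -> 2 * 16 = 32 classical bits

32


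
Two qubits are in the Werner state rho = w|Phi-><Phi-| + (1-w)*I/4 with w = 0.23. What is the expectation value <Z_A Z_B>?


|Phi-> = (|00> - |11>)/sqrt(2)
For the pure Bell state, <Z_A Z_B> = +1 (Bell-state Pauli correlator).
The maximally-mixed part I/4 has tr(I/4 * P tensor P) = 0 for any traceless Pauli P.
So <Z_A Z_B>_rho = w * (+1) + (1 - w) * 0
= 0.23 * (+1)
= 0.2300

0.2300


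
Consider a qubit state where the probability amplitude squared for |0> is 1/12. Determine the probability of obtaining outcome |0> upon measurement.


|alpha|^2 = 1/12 = 0.0833
|beta|^2 = 1 - 1/12 = 11/12 = 0.9167
P(|0>) = |alpha|^2 = 0.0833

0.0833


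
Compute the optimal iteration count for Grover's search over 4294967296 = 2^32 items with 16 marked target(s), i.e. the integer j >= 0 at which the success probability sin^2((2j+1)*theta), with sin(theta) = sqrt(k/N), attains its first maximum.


After j Grover iterations the success probability is P(j) = sin^2((2j+1)*theta), where sin(theta) = sqrt(k/N).
N = 2^32 = 4294967296, k = 16
sin(theta) = sqrt(k/N) = 6.103515625e-05
theta = arcsin(sqrt(k/N)) = 6.103515629e-05 rad
P(j) reaches its first maximum when (2j+1)*theta is as close as possible to pi/2, i.e. j = round(pi/(4*theta) - 1/2).
pi/(4*theta) - 1/2 = 12867.4635
(For comparison, the common estimate pi/4 * sqrt(N/k) = 12867.9635; the exact maximiser is used here.)
Optimal iterations = 12867

12867


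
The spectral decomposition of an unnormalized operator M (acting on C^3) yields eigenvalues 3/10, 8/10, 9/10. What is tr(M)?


tr(M) = sum of eigenvalues
= 3/10 + 8/10 + 9/10
= 20/10
= 2.0000

2.0000


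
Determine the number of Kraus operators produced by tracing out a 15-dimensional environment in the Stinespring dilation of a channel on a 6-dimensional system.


Tracing out the environment in an orthonormal basis {|i>_E} gives Kraus operators K_i = <i|_E U |0>_E.
Number of Kraus operators = dim(H_env) = d_env
= 15

15


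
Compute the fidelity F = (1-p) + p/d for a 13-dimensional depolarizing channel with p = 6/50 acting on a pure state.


F = (1-p) + p/d
= (1 - 0.1200) + 0.1200/13
= 0.8800 + 0.0092
= 0.8892

0.8892


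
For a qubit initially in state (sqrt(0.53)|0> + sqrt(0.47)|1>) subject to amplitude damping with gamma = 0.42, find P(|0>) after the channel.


For amplitude damping with parameter gamma on state sqrt(a)|0> + sqrt(b)|1>:
alpha^2 = 0.53, beta^2 = 0.47
P(|0>) = alpha^2 + gamma * beta^2
= 0.53 + 0.42 * 0.47
= 0.53 + 0.1974
= 0.7274

0.7274


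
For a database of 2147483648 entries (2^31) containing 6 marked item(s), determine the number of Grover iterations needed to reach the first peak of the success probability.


After j Grover iterations the success probability is P(j) = sin^2((2j+1)*theta), where sin(theta) = sqrt(k/N).
N = 2^31 = 2147483648, k = 6
sin(theta) = sqrt(k/N) = 5.285799584e-05
theta = arcsin(sqrt(k/N)) = 5.285799586e-05 rad
P(j) reaches its first maximum when (2j+1)*theta is as close as possible to pi/2, i.e. j = round(pi/(4*theta) - 1/2).
pi/(4*theta) - 1/2 = 14858.1444
(For comparison, the common estimate pi/4 * sqrt(N/k) = 14858.6444; the exact maximiser is used here.)
Optimal iterations = 14858

14858


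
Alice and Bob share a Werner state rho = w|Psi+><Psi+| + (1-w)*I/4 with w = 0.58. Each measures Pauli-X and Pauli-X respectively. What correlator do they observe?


|Psi+> = (|01> + |10>)/sqrt(2)
For the pure Bell state, <X_A X_B> = +1 (Bell-state Pauli correlator).
The maximally-mixed part I/4 has tr(I/4 * P tensor P) = 0 for any traceless Pauli P.
So <X_A X_B>_rho = w * (+1) + (1 - w) * 0
= 0.58 * (+1)
= 0.5800

0.5800


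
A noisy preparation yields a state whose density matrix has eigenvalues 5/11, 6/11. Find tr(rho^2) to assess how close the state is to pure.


tr(rho^2) = sum of eigenvalues squared
= (5/11)^2 + (6/11)^2
= (25 + 36) / 121
= 61/121
= 0.5041

0.5041


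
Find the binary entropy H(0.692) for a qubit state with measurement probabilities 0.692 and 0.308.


S = -p*log2(p) - (1-p)*log2(1-p)
p = 0.6920, 1-p = 0.3080
= -0.6920 * log2(0.6920) - 0.3080 * log2(0.3080)
= -(-0.3676) - (-0.5233)
= 0.8909

0.8909


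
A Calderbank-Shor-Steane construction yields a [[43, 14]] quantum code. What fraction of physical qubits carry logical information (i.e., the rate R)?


Code rate R = k/n
= 14/43
= 0.3256

0.3256


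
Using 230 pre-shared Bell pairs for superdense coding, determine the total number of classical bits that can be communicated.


Superdense coding allows 2 classical bits per shared entangled pair.
230 pair(s) -> 2 * 230 = 460 classical bits

460


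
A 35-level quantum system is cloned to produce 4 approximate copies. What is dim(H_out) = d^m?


Output space = H^(tensor 4) where dim(H) = 35
dim = 35^4
= 1225 (after 2 factors)
= 42875 (after 3 factors)
= 1500625 (after 4 factors)
= 1500625

1500625


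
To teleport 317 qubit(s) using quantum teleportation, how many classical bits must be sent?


Quantum teleportation requires 2 classical bits per qubit teleported.
317 qubit(s) -> 2 * 317 = 634 classical bits

634


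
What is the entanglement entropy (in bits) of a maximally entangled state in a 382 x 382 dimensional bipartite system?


For a maximally entangled state in d x d:
S = log2(d) = log2(382)
= 8.5774

8.5774


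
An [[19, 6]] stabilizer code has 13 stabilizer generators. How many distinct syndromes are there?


Each stabilizer generator gives a binary (+1 or -1) measurement outcome.
With 13 independent generators:
Total syndromes = 2^13
= 8192

8192


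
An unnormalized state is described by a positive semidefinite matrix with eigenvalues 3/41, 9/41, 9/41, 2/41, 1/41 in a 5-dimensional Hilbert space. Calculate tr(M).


tr(M) = sum of eigenvalues
= 3/41 + 9/41 + 9/41 + 2/41 + 1/41
= 24/41
= 0.5854

0.5854


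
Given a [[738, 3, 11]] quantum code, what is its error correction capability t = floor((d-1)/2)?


Code parameters: [[738, 3, 11]], distance d = 11.
Number of correctable errors = floor((d-1)/2)
= floor((11 - 1)/2)
= floor(10/2)
= 5

5


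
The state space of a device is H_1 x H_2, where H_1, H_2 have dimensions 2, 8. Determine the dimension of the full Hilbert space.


dim(H_1 x H_2) = 2 * 8
= 16

16


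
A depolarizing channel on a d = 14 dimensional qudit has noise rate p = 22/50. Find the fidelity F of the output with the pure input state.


F = (1-p) + p/d
= (1 - 0.4400) + 0.4400/14
= 0.5600 + 0.0314
= 0.5914

0.5914


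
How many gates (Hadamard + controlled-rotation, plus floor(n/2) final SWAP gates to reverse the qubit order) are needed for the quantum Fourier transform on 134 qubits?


Hadamard gates: 134
Controlled rotations: n*(n-1)/2 = 134*133/2 = 8911
SWAP gates: floor(n/2) = floor(134/2) = 67
Total = 134 + 8911 + 67
= 9112

9112


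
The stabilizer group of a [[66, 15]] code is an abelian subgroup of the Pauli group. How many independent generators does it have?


For an [[n,k]] stabilizer code:
Number of stabilizer generators = n - k
= 66 - 15
= 51

51


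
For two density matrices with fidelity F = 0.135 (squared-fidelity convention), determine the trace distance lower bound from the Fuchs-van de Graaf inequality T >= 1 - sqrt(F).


Fuchs-van de Graaf (squared-fidelity convention): 1 - sqrt(F) <= T <= sqrt(1 - F).
Lower bound: T >= 1 - sqrt(F)
sqrt(F) = sqrt(0.135) = 0.3674
T >= 1 - 0.3674
T >= 0.6326

0.6326


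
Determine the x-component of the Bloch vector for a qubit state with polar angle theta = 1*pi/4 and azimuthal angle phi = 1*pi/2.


theta = 0.7854, phi = 1.5708
r_x = sin(theta)*cos(phi) = 0.7071 * 0.0000
r_x = 0.0000

0.0000


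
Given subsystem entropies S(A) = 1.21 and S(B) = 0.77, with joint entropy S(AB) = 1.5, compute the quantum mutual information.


I(A:B) = S(A) + S(B) - S(AB)
= 1.21 + 0.77 - 1.5
= 0.4800

0.4800


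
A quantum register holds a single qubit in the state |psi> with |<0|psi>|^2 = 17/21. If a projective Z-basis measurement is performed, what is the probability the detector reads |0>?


|alpha|^2 = 17/21 = 0.8095
|beta|^2 = 1 - 17/21 = 4/21 = 0.1905
P(|0>) = |alpha|^2 = 0.8095

0.8095


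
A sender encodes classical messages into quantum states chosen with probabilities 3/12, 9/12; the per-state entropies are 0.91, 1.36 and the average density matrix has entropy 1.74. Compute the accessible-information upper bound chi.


chi = S(rho) - sum_i p_i * S(rho_i)
Weighted entropy = 3/12 * 0.91 + 9/12 * 1.36
= 1.2475
chi = 1.74 - 1.2475
= 0.4925

0.4925


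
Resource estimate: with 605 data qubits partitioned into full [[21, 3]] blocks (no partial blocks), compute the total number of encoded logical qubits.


Each code block uses 21 physical qubits for 3 logical qubit(s).
Number of complete blocks = floor(605 / 21) = 28
Logical qubits = 28 * 3
= 84

84


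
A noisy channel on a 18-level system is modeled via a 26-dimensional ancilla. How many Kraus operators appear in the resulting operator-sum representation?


Tracing out the environment in an orthonormal basis {|i>_E} gives Kraus operators K_i = <i|_E U |0>_E.
Number of Kraus operators = dim(H_env) = d_env
= 26

26


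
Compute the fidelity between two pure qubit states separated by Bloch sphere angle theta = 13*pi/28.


For states separated by angle theta on Bloch sphere:
F = cos^2(theta/2)
theta = 13*pi/28 = 1.4586
theta/2 = 0.7293
cos(theta/2) = 0.7456
F = 0.5560

0.5560


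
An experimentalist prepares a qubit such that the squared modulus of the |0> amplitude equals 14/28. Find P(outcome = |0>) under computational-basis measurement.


|alpha|^2 = 14/28 = 0.5000
|beta|^2 = 1 - 14/28 = 14/28 = 0.5000
P(|0>) = |alpha|^2 = 0.5000

0.5000


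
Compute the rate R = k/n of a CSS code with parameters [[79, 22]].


Code rate R = k/n
= 22/79
= 0.2785

0.2785


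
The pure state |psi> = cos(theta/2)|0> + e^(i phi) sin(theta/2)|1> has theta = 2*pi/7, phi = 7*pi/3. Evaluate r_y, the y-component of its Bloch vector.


theta = 0.8976, phi = 7.3304
r_y = sin(theta)*sin(phi) = 0.7818 * 0.8660
r_y = 0.6771

0.6771


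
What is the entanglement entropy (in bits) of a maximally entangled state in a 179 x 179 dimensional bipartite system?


For a maximally entangled state in d x d:
S = log2(d) = log2(179)
= 7.4838

7.4838


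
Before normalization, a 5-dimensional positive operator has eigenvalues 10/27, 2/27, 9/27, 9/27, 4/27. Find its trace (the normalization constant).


tr(M) = sum of eigenvalues
= 10/27 + 2/27 + 9/27 + 9/27 + 4/27
= 34/27
= 1.2593

1.2593


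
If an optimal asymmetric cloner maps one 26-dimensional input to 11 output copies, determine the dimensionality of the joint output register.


Output space = H^(tensor 11) where dim(H) = 26
dim = 26^11
= 676 (after 2 factors)
= 17576 (after 3 factors)
= 456976 (after 4 factors)
= 11881376 (after 5 factors)
= 308915776 (after 6 factors)
= 8031810176 (after 7 factors)
= 208827064576 (after 8 factors)
= 5429503678976 (after 9 factors)
= 141167095653376 (after 10 factors)
= 3670344486987776 (after 11 factors)
= 3670344486987776

3670344486987776


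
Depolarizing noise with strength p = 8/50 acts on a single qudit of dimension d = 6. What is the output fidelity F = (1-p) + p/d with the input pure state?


F = (1-p) + p/d
= (1 - 0.1600) + 0.1600/6
= 0.8400 + 0.0267
= 0.8667

0.8667


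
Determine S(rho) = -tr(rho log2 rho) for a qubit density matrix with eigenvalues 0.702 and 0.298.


S = -p*log2(p) - (1-p)*log2(1-p)
p = 0.7020, 1-p = 0.2980
= -0.7020 * log2(0.7020) - 0.2980 * log2(0.2980)
= -(-0.3583) - (-0.5205)
= 0.8788

0.8788


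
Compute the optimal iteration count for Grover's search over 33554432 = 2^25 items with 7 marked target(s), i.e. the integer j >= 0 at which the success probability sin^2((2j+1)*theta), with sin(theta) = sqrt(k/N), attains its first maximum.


After j Grover iterations the success probability is P(j) = sin^2((2j+1)*theta), where sin(theta) = sqrt(k/N).
N = 2^25 = 33554432, k = 7
sin(theta) = sqrt(k/N) = 0.0004567452865
theta = arcsin(sqrt(k/N)) = 0.0004567453024 rad
P(j) reaches its first maximum when (2j+1)*theta is as close as possible to pi/2, i.e. j = round(pi/(4*theta) - 1/2).
pi/(4*theta) - 1/2 = 1719.0539
(For comparison, the common estimate pi/4 * sqrt(N/k) = 1719.5540; the exact maximiser is used here.)
Optimal iterations = 1719

1719


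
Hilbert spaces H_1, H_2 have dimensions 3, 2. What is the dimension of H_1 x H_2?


dim(H_1 x H_2) = 3 * 2
= 6

6


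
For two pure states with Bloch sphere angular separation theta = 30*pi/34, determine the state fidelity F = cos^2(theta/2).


For states separated by angle theta on Bloch sphere:
F = cos^2(theta/2)
theta = 30*pi/34 = 2.7720
theta/2 = 1.3860
cos(theta/2) = 0.1837
F = 0.0338

0.0338


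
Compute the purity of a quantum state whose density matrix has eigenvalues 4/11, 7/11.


tr(rho^2) = sum of eigenvalues squared
= (4/11)^2 + (7/11)^2
= (16 + 49) / 121
= 65/121
= 0.5372

0.5372


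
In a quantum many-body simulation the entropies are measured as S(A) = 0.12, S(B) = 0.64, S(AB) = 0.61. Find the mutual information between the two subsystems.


I(A:B) = S(A) + S(B) - S(AB)
= 0.12 + 0.64 - 0.61
= 0.1500

0.1500


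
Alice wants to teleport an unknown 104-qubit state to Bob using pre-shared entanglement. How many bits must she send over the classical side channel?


Quantum teleportation requires 2 classical bits per qubit teleported.
104 qubit(s) -> 2 * 104 = 208 classical bits

208


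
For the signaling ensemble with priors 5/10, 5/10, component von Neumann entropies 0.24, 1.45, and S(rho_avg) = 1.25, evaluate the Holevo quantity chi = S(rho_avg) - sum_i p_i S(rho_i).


chi = S(rho) - sum_i p_i * S(rho_i)
Weighted entropy = 5/10 * 0.24 + 5/10 * 1.45
= 0.8450
chi = 1.25 - 0.8450
= 0.4050

0.4050


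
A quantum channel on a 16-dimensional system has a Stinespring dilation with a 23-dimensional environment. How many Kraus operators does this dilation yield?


Tracing out the environment in an orthonormal basis {|i>_E} gives Kraus operators K_i = <i|_E U |0>_E.
Number of Kraus operators = dim(H_env) = d_env
= 23

23


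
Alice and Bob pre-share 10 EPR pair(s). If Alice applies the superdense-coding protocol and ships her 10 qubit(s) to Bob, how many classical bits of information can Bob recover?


Superdense coding allows 2 classical bits per shared entangled pair.
10 pair(s) -> 2 * 10 = 20 classical bits

20


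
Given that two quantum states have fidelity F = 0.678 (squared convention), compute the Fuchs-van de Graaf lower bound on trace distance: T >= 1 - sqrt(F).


Fuchs-van de Graaf (squared-fidelity convention): 1 - sqrt(F) <= T <= sqrt(1 - F).
Lower bound: T >= 1 - sqrt(F)
sqrt(F) = sqrt(0.678) = 0.8234
T >= 1 - 0.8234
T >= 0.1766

0.1766


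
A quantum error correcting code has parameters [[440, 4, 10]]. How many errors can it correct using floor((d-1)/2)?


Code parameters: [[440, 4, 10]], distance d = 10.
Number of correctable errors = floor((d-1)/2)
= floor((10 - 1)/2)
= floor(9/2)
= 4

4


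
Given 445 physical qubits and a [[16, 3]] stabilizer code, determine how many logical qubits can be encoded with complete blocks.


Each code block uses 16 physical qubits for 3 logical qubit(s).
Number of complete blocks = floor(445 / 16) = 27
Logical qubits = 27 * 3
= 81

81


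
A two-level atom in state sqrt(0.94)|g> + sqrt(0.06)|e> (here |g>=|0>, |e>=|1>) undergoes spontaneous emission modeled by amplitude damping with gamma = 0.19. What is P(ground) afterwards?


For amplitude damping with parameter gamma on state sqrt(a)|0> + sqrt(b)|1>:
alpha^2 = 0.94, beta^2 = 0.06
P(|0>) = alpha^2 + gamma * beta^2
= 0.94 + 0.19 * 0.06
= 0.94 + 0.0114
= 0.9514

0.9514


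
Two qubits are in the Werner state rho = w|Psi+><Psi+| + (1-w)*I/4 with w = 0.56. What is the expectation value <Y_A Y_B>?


|Psi+> = (|01> + |10>)/sqrt(2)
For the pure Bell state, <Y_A Y_B> = +1 (Bell-state Pauli correlator).
The maximally-mixed part I/4 has tr(I/4 * P tensor P) = 0 for any traceless Pauli P.
So <Y_A Y_B>_rho = w * (+1) + (1 - w) * 0
= 0.56 * (+1)
= 0.5600

0.5600


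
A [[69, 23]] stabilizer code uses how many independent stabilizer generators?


For an [[n,k]] stabilizer code:
Number of stabilizer generators = n - k
= 69 - 23
= 46

46


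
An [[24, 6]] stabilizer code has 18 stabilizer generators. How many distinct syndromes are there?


Each stabilizer generator gives a binary (+1 or -1) measurement outcome.
With 18 independent generators:
Total syndromes = 2^18
= 262144

262144


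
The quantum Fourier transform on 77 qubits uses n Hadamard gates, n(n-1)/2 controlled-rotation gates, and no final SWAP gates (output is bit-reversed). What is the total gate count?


Hadamard gates: 77
Controlled rotations: n*(n-1)/2 = 77*76/2 = 2926
SWAP gates: 0 (omitted)
Total = 77 + 2926
= 3003

3003


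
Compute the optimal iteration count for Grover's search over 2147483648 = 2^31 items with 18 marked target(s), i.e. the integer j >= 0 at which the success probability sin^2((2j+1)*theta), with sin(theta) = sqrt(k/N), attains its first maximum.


After j Grover iterations the success probability is P(j) = sin^2((2j+1)*theta), where sin(theta) = sqrt(k/N).
N = 2^31 = 2147483648, k = 18
sin(theta) = sqrt(k/N) = 9.155273438e-05
theta = arcsin(sqrt(k/N)) = 9.15527345e-05 rad
P(j) reaches its first maximum when (2j+1)*theta is as close as possible to pi/2, i.e. j = round(pi/(4*theta) - 1/2).
pi/(4*theta) - 1/2 = 8578.1423
(For comparison, the common estimate pi/4 * sqrt(N/k) = 8578.6423; the exact maximiser is used here.)
Optimal iterations = 8578

8578


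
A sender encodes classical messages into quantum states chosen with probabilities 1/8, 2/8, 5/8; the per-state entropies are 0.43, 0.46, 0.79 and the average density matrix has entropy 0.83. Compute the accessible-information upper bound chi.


chi = S(rho) - sum_i p_i * S(rho_i)
Weighted entropy = 1/8 * 0.43 + 2/8 * 0.46 + 5/8 * 0.79
= 0.6625
chi = 0.83 - 0.6625
= 0.1675

0.1675


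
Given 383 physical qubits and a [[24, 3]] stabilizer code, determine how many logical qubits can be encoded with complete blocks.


Each code block uses 24 physical qubits for 3 logical qubit(s).
Number of complete blocks = floor(383 / 24) = 15
Logical qubits = 15 * 3
= 45

45


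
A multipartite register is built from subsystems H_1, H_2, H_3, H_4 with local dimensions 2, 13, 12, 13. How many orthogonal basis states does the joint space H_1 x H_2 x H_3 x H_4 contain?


dim(H_1 x H_2 x H_3 x H_4) = 2 * 13 * 12 * 13
= 26 * 12 * 13
= 312 * 13
= 4056

4056


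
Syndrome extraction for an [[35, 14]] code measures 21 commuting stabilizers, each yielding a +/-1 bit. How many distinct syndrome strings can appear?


Each stabilizer generator gives a binary (+1 or -1) measurement outcome.
With 21 independent generators:
Total syndromes = 2^21
= 2097152

2097152


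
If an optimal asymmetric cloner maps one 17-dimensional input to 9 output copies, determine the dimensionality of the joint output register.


Output space = H^(tensor 9) where dim(H) = 17
dim = 17^9
= 289 (after 2 factors)
= 4913 (after 3 factors)
= 83521 (after 4 factors)
= 1419857 (after 5 factors)
= 24137569 (after 6 factors)
= 410338673 (after 7 factors)
= 6975757441 (after 8 factors)
= 118587876497 (after 9 factors)
= 118587876497

118587876497


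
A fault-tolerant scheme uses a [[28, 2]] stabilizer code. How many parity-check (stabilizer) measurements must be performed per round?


For an [[n,k]] stabilizer code:
Number of stabilizer generators = n - k
= 28 - 2
= 26

26


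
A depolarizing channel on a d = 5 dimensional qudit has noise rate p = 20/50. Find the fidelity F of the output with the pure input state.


F = (1-p) + p/d
= (1 - 0.4000) + 0.4000/5
= 0.6000 + 0.0800
= 0.6800

0.6800


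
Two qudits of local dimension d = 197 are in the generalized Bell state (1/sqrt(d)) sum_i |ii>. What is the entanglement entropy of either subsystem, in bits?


For a maximally entangled state in d x d:
S = log2(d) = log2(197)
= 7.6221

7.6221


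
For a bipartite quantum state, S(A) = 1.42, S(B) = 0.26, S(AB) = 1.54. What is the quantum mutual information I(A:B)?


I(A:B) = S(A) + S(B) - S(AB)
= 1.42 + 0.26 - 1.54
= 0.1400

0.1400


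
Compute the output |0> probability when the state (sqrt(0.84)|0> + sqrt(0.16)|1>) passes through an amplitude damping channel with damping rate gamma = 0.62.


For amplitude damping with parameter gamma on state sqrt(a)|0> + sqrt(b)|1>:
alpha^2 = 0.84, beta^2 = 0.16
P(|0>) = alpha^2 + gamma * beta^2
= 0.84 + 0.62 * 0.16
= 0.84 + 0.0992
= 0.9392

0.9392


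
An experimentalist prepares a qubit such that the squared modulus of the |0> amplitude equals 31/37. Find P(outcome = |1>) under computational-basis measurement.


|alpha|^2 = 31/37 = 0.8378
|beta|^2 = 1 - 31/37 = 6/37 = 0.1622
P(|1>) = |beta|^2 = 0.1622

0.1622


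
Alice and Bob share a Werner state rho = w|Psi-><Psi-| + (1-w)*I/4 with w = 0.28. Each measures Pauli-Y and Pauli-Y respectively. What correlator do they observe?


|Psi-> = (|01> - |10>)/sqrt(2)
For the pure Bell state, <Y_A Y_B> = -1 (Bell-state Pauli correlator).
The maximally-mixed part I/4 has tr(I/4 * P tensor P) = 0 for any traceless Pauli P.
So <Y_A Y_B>_rho = w * (-1) + (1 - w) * 0
= 0.28 * (-1)
= -0.2800

-0.2800


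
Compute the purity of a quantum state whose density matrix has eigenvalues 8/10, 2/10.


tr(rho^2) = sum of eigenvalues squared
= (8/10)^2 + (2/10)^2
= (64 + 4) / 100
= 68/100
= 0.6800

0.6800
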